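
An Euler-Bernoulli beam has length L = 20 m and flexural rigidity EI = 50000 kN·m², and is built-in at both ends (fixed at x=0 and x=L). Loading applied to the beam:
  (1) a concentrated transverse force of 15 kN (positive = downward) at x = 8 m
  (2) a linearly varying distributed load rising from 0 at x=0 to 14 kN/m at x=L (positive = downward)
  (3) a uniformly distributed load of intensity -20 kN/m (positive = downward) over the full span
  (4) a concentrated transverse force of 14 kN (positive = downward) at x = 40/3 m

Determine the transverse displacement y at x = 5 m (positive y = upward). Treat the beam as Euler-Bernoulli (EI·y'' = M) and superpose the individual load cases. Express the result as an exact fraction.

Load 1 — point force P=15 kN at a=8 m (b=L-a=12):
  y_1 = -Pb²x²(3aL-(3a+b)x)/(6L³EI)  [x≤a] = -15·12²·5²·(3·8·20-(3·8+12)·5)/(6·20³·50000) = -27/4000 m
Load 2 — triangular load w₀=14 kN/m (0→w₀ over full span):
  y_2 = -w₀x²(L-x)²(x+2L)/(120LEI) = -14·5²·(20-5)²·(5+2·20)/(120·20·50000) = -189/6400 m
Load 3 — uniform load w=-20 kN/m over full span:
  y_3 = -wx²(L-x)²/(24EI) = -(-20)·5²·(20-5)²/(24·50000) = 3/32 m
Load 4 — point force P=14 kN at a=40/3 m (b=L-a=20/3):
  y_4 = -Pb²x²(3aL-(3a+b)x)/(6L³EI)  [x≤a] = -14·(20/3)²·5²·(3·(40/3)·20-(3·(40/3)+(20/3))·5)/(6·20³·50000) = -119/32400 m
Superposition: y = Σ y_i = 139439/2592000 m ≈ 0.053796 m

y(5) = 139439/2592000 m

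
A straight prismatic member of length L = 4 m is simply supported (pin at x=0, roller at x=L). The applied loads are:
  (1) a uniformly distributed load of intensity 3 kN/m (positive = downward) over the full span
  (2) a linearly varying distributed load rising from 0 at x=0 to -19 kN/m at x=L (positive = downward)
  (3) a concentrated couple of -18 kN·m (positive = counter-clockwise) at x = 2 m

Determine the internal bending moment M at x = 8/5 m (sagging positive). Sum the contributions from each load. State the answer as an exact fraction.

Load 1 — uniform load w=3 kN/m over full span:
  M_1 = wx(L-x)/2 = 3·(8/5)·(4-(8/5))/2 = 144/25 kN·m
Load 2 — triangular load w₀=-19 kN/m (0→w₀ over full span):
  M_2 = w₀Lx/6 - w₀x³/(6L) = (-19)·4·(8/5)/6 - (-19)·(8/5)³/(6·4) = -2128/125 kN·m
Load 3 — applied couple M₀=-18 kN·m at a=2 m (b=L-a=2):
  M_3 = M₀x/L  [x≤a] = (-18)·(8/5)/4 = -36/5 kN·m
Superposition: M = Σ M_i = -2308/125 kN·m ≈ -18.464000 kN·m

M(8/5) = -2308/125 kN·m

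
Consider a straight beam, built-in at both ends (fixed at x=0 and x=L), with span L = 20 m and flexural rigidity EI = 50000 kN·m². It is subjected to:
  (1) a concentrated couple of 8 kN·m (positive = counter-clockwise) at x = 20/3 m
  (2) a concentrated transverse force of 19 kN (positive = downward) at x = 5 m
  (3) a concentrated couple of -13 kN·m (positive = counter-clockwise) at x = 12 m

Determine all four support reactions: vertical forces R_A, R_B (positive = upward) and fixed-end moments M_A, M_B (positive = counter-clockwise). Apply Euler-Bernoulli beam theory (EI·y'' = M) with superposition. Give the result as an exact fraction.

Load 1 — applied couple M₀=8 kN·m at a=20/3 m (b=L-a=40/3):
  R_A = 6M₀ab/L³ = 6·8·(20/3)·(40/3)/20³ = 8/15 kN
  M_A = M₀b(2a-b)/L² = 8·(40/3)·(2·(20/3)-(40/3))/20² = 0 kN·m
  R_B = -6M₀ab/L³ = -6·8·(20/3)·(40/3)/20³ = -8/15 kN
  M_B = M₀a(2b-a)/L² = 8·(20/3)·(2·(40/3)-(20/3))/20² = 8/3 kN·m
Load 2 — point force P=19 kN at a=5 m (b=L-a=15):
  R_A = Pb²(3a+b)/L³ = 19·15²·(3·5+15)/20³ = 513/32 kN
  M_A = Pab²/L² = 19·5·15²/20² = 855/16 kN·m
  R_B = Pa²(a+3b)/L³ = 19·5²·(5+3·15)/20³ = 95/32 kN
  M_B = -Pa²b/L² = -19·5²·15/20² = -285/16 kN·m
Load 3 — applied couple M₀=-13 kN·m at a=12 m (b=L-a=8):
  R_A = 6M₀ab/L³ = 6·(-13)·12·8/20³ = -117/125 kN
  M_A = M₀b(2a-b)/L² = (-13)·8·(2·12-8)/20² = -104/25 kN·m
  R_B = -6M₀ab/L³ = -6·(-13)·12·8/20³ = 117/125 kN
  M_B = M₀a(2b-a)/L² = (-13)·12·(2·8-12)/20² = -39/25 kN·m
Superposition: R_A = 187543/12000 kN, M_A = 19711/400 kN·m, R_B = 40457/12000 kN, M_B = -20047/1200 kN·m

R_A = 187543/12000 kN, M_A = 19711/400 kN·m, R_B = 40457/12000 kN, M_B = -20047/1200 kN·m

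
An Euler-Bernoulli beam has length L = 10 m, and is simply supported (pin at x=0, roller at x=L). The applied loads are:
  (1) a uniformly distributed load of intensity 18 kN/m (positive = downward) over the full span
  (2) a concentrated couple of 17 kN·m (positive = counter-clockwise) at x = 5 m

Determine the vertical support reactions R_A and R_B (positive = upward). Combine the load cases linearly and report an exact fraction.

R_A = 917/10 kN, R_B = 883/10 kN

Load 1 — uniform load w=18 kN/m over full span:
  R_A = wL/2 = 18·10/2 = 90 kN
  R_B = wL/2 = 18·10/2 = 90 kN
Load 2 — applied couple M₀=17 kN·m at a=5 m (b=L-a=5):
  R_A = M₀/L = 17/10 kN
  R_B = -M₀/L = -17/10 kN
Superposition: R_A = 917/10 kN, R_B = 883/10 kN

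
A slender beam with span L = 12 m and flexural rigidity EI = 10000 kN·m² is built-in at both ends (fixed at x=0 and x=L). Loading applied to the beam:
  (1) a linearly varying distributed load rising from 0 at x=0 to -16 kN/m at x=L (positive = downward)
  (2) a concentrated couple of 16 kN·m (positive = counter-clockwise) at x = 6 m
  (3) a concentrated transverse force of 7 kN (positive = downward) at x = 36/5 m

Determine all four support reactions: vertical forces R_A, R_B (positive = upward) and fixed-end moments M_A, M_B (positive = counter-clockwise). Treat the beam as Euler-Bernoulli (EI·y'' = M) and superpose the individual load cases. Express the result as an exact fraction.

R_A = -3042/125 kN, M_A = -8092/125 kN·m, R_B = -8083/125 kN, M_B = 13388/125 kN·m

Load 1 — triangular load w₀=-16 kN/m (0→w₀ over full span):
  R_A = 3w₀L/20 = 3·(-16)·12/20 = -144/5 kN
  M_A = w₀L²/30 = (-16)·12²/30 = -384/5 kN·m
  R_B = 7w₀L/20 = 7·(-16)·12/20 = -336/5 kN
  M_B = -w₀L²/20 = -(-16)·12²/20 = 576/5 kN·m
Load 2 — applied couple M₀=16 kN·m at a=6 m (b=L-a=6):
  R_A = 6M₀ab/L³ = 6·16·6·6/12³ = 2 kN
  M_A = M₀b(2a-b)/L² = 16·6·(2·6-6)/12² = 4 kN·m
  R_B = -6M₀ab/L³ = -6·16·6·6/12³ = -2 kN
  M_B = M₀a(2b-a)/L² = 16·6·(2·6-6)/12² = 4 kN·m
Load 3 — point force P=7 kN at a=36/5 m (b=L-a=24/5):
  R_A = Pb²(3a+b)/L³ = 7·(24/5)²·(3·(36/5)+(24/5))/12³ = 308/125 kN
  M_A = Pab²/L² = 7·(36/5)·(24/5)²/12² = 1008/125 kN·m
  R_B = Pa²(a+3b)/L³ = 7·(36/5)²·((36/5)+3·(24/5))/12³ = 567/125 kN
  M_B = -Pa²b/L² = -7·(36/5)²·(24/5)/12² = -1512/125 kN·m
Superposition: R_A = -3042/125 kN, M_A = -8092/125 kN·m, R_B = -8083/125 kN, M_B = 13388/125 kN·m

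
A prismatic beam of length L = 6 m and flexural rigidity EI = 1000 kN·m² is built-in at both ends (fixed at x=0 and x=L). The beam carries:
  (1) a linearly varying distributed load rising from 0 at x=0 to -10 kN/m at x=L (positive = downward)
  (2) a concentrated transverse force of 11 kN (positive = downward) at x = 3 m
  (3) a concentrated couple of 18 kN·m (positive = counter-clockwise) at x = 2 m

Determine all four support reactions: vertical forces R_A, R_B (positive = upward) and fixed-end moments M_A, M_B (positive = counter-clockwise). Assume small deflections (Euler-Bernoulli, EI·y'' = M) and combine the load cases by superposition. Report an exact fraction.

Load 1 — triangular load w₀=-10 kN/m (0→w₀ over full span):
  R_A = 3w₀L/20 = 3·(-10)·6/20 = -9 kN
  M_A = w₀L²/30 = (-10)·6²/30 = -12 kN·m
  R_B = 7w₀L/20 = 7·(-10)·6/20 = -21 kN
  M_B = -w₀L²/20 = -(-10)·6²/20 = 18 kN·m
Load 2 — point force P=11 kN at a=3 m (b=L-a=3):
  R_A = Pb²(3a+b)/L³ = 11·3²·(3·3+3)/6³ = 11/2 kN
  M_A = Pab²/L² = 11·3·3²/6² = 33/4 kN·m
  R_B = Pa²(a+3b)/L³ = 11·3²·(3+3·3)/6³ = 11/2 kN
  M_B = -Pa²b/L² = -11·3²·3/6² = -33/4 kN·m
Load 3 — applied couple M₀=18 kN·m at a=2 m (b=L-a=4):
  R_A = 6M₀ab/L³ = 6·18·2·4/6³ = 4 kN
  M_A = M₀b(2a-b)/L² = 18·4·(2·2-4)/6² = 0 kN·m
  R_B = -6M₀ab/L³ = -6·18·2·4/6³ = -4 kN
  M_B = M₀a(2b-a)/L² = 18·2·(2·4-2)/6² = 6 kN·m
Superposition: R_A = 1/2 kN, M_A = -15/4 kN·m, R_B = -39/2 kN, M_B = 63/4 kN·m

R_A = 1/2 kN, M_A = -15/4 kN·m, R_B = -39/2 kN, M_B = 63/4 kN·m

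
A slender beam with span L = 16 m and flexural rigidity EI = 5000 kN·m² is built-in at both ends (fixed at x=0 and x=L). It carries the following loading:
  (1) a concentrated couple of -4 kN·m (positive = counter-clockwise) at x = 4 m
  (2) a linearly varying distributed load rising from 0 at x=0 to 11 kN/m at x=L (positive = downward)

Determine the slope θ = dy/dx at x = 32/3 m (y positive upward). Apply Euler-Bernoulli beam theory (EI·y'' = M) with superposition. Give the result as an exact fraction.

θ(32/3) = 20117/759375 rad

Load 1 — applied couple M₀=-4 kN·m at a=4 m (b=L-a=12):
  θ_1 = (R_Ax²/2 - M_Ax - M₀(x-a))/EI  [x>a] with R_A=-9/32, M_A=3/4 = ((-9/32)·(32/3)²/2 - (3/4)·(32/3) - (-4)·((32/3)-4))/5000 = 1/1875 rad
Load 2 — triangular load w₀=11 kN/m (0→w₀ over full span):
  θ_2 = -w₀(2x(L-x)(L-2x)(x+2L)+x²(L-x)²)/(120LEI) = -11·(2·(32/3)·(16-(32/3))·(16-2·(32/3))·((32/3)+2·16)+(32/3)²·(16-(32/3))²)/(120·16·5000) = 19712/759375 rad
Superposition: θ = Σ θ_i = 20117/759375 rad ≈ 0.026492 rad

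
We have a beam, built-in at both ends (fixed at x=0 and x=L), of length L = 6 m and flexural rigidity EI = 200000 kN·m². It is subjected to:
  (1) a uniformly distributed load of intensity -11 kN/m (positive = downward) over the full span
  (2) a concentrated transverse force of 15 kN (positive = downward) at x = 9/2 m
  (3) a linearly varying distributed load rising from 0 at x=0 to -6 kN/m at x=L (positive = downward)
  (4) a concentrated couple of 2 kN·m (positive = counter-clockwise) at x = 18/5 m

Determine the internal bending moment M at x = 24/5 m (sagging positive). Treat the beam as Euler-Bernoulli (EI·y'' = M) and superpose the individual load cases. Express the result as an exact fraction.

M(24/5) = 12909/4000 kN·m

Load 1 — uniform load w=-11 kN/m over full span:
  M_1 = wLx/2 - wL²/12 - wx²/2 = (-11)·6·(24/5)/2 - (-11)·6²/12 - (-11)·(24/5)²/2 = 33/25 kN·m
Load 2 — point force P=15 kN at a=9/2 m (b=L-a=3/2):
  M_2 = Pa²(a+3b)(L-x)/L³ - Pa²b/L²  [x>a] = 15·(9/2)²·((9/2)+3·(3/2))·(6-(24/5))/6³ - 15·(9/2)²·(3/2)/6² = 81/32 kN·m
Load 3 — triangular load w₀=-6 kN/m (0→w₀ over full span):
  M_3 = 3w₀Lx/20 - w₀L²/30 - w₀x³/(6L) = 3·(-6)·6·(24/5)/20 - (-6)·6²/30 - (-6)·(24/5)³/(6·6) = -36/125 kN·m
Load 4 — applied couple M₀=2 kN·m at a=18/5 m (b=L-a=12/5):
  M_4 = R_Ax - M_A - M₀  [x>a] with R_A=12/25, M_A=16/25 = (12/25)·(24/5) - (16/25) - 2 = -42/125 kN·m
Superposition: M = Σ M_i = 12909/4000 kN·m ≈ 3.227250 kN·m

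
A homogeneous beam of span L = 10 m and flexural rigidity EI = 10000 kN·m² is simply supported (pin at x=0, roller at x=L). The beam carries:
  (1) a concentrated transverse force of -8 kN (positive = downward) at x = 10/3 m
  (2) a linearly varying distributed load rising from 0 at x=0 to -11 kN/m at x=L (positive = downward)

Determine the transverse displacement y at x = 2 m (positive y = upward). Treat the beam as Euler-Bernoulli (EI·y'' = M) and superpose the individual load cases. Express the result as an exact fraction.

Load 1 — point force P=-8 kN at a=10/3 m (b=L-a=20/3):
  y_1 = -Pbx(L²-b²-x²)/(6LEI)  [x≤a] = -(-8)·(20/3)·2·(10²-(20/3)²-2²)/(6·10·10000) = 464/50625 m
Load 2 — triangular load w₀=-11 kN/m (0→w₀ over full span):
  y_2 = -w₀x(7L⁴-10L²x²+3x⁴)/(360LEI) = -(-11)·2·(7·10⁴-10·10²·2²+3·2⁴)/(360·10·10000) = 1892/46875 m
Superposition: y = Σ y_i = 62684/1265625 m ≈ 0.049528 m

y(2) = 62684/1265625 m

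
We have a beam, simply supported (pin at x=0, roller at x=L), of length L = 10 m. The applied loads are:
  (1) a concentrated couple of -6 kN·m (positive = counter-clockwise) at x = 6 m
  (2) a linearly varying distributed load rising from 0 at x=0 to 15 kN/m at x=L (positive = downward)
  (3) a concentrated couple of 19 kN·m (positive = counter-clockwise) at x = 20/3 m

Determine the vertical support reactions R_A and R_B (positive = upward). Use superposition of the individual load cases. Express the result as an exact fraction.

Load 1 — applied couple M₀=-6 kN·m at a=6 m (b=L-a=4):
  R_A = M₀/L = (-6)/10 = -3/5 kN
  R_B = -M₀/L = -(-6)/10 = 3/5 kN
Load 2 — triangular load w₀=15 kN/m (0→w₀ over full span):
  R_A = w₀L/6 = 15·10/6 = 25 kN
  R_B = w₀L/3 = 15·10/3 = 50 kN
Load 3 — applied couple M₀=19 kN·m at a=20/3 m (b=L-a=10/3):
  R_A = M₀/L = 19/10 kN
  R_B = -M₀/L = -19/10 kN
Superposition: R_A = 263/10 kN, R_B = 487/10 kN

R_A = 263/10 kN, R_B = 487/10 kN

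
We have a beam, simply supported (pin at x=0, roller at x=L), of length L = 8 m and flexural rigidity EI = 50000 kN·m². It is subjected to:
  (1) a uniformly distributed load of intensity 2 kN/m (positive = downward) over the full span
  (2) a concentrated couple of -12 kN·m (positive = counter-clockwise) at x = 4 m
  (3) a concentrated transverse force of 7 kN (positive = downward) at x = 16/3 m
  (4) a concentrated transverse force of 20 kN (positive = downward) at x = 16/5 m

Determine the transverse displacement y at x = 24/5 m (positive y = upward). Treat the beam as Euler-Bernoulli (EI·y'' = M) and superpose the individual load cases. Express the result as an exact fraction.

Load 1 — uniform load w=2 kN/m over full span:
  y_1 = -wx(L³-2Lx²+x³)/(24EI) = -2·(24/5)·(8³-2·8·(24/5)²+(24/5)³)/(24·50000) = -3968/1953125 m
Load 2 — applied couple M₀=-12 kN·m at a=4 m (b=L-a=4):
  y_2 = (M₀x³/(6L)-M₀(x-a)²/2+C₁x)/EI  [x>a] with C₁=M₀(3b²-L²)/(6L)=4 = ((-12)·(24/5)³/(6·8)-(-12)·((24/5)-4)²/2+4·(24/5))/50000 = -36/390625 m
Load 3 — point force P=7 kN at a=16/3 m (b=L-a=8/3):
  y_3 = -Pbx(L²-b²-x²)/(6LEI)  [x≤a] = -7·(8/3)·(24/5)·(8²-(8/3)²-(24/5)²)/(6·8·50000) = -13328/10546875 m
Load 4 — point force P=20 kN at a=16/5 m (b=L-a=24/5):
  y_4 = -Pa(L-x)(2Lx-a²-x²)/(6LEI)  [x>a] = -20·(16/5)·(8-(24/5))·(2·8·(24/5)-(16/5)²-(24/5)²)/(6·8·50000) = -4352/1171875 m
Superposition: y = Σ y_i = -374476/52734375 m ≈ -0.007101 m

y(24/5) = -374476/52734375 m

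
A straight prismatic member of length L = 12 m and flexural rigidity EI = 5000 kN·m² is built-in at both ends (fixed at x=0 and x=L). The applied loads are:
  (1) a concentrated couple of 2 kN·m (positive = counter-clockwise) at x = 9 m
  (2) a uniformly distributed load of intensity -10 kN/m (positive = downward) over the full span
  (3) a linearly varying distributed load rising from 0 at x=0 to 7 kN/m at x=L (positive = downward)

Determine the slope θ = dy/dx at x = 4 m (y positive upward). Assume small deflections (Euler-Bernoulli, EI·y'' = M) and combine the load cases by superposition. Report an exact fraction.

Load 1 — applied couple M₀=2 kN·m at a=9 m (b=L-a=3):
  θ_1 = (R_Ax²/2 - M_Ax)/EI  [x≤a] with R_A=3/16, M_A=5/8 = ((3/16)·4²/2 - (5/8)·4)/5000 = -1/5000 rad
Load 2 — uniform load w=-10 kN/m over full span:
  θ_2 = -wx(L-x)(L-2x)/(12EI) = -(-10)·4·(12-4)·(12-2·4)/(12·5000) = 8/375 rad
Load 3 — triangular load w₀=7 kN/m (0→w₀ over full span):
  θ_3 = -w₀(2x(L-x)(L-2x)(x+2L)+x²(L-x)²)/(120LEI) = -7·(2·4·(12-4)·(12-2·4)·(4+2·12)+4²·(12-4)²)/(120·12·5000) = -224/28125 rad
Superposition: θ = Σ θ_i = 2963/225000 rad ≈ 0.013169 rad

θ(4) = 2963/225000 rad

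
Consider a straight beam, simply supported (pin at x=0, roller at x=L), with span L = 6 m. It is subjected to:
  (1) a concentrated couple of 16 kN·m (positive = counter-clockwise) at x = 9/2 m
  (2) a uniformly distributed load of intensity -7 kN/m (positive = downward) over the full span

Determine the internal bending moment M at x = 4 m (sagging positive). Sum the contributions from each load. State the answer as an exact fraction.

M(4) = -52/3 kN·m

Load 1 — applied couple M₀=16 kN·m at a=9/2 m (b=L-a=3/2):
  M_1 = M₀x/L  [x≤a] = 16·4/6 = 32/3 kN·m
Load 2 — uniform load w=-7 kN/m over full span:
  M_2 = wx(L-x)/2 = (-7)·4·(6-4)/2 = -28 kN·m
Superposition: M = Σ M_i = -52/3 kN·m ≈ -17.333333 kN·m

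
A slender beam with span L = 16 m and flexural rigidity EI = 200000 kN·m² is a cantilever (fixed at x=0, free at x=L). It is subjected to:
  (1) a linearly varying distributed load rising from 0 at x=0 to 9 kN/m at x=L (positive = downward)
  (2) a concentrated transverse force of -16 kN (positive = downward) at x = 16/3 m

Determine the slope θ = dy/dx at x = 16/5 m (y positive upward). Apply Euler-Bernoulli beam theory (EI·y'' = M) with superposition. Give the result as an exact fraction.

θ(16/5) = -55672/5859375 rad

Load 1 — triangular load w₀=9 kN/m (0→w₀ over full span):
  θ_1 = (w₀Lx²/4-w₀L²x/3-w₀x⁴/(24L))/EI = (9·16·(16/5)²/4-9·16²·(16/5)/3-9·(16/5)⁴/(24·16))/200000 = -20424/1953125 rad
Load 2 — point force P=-16 kN at a=16/3 m (b=L-a=32/3):
  θ_2 = -Px(2a-x)/(2EI)  [x≤a] = -(-16)·(16/5)·(2·(16/3)-(16/5))/(2·200000) = 224/234375 rad
Superposition: θ = Σ θ_i = -55672/5859375 rad ≈ -0.009501 rad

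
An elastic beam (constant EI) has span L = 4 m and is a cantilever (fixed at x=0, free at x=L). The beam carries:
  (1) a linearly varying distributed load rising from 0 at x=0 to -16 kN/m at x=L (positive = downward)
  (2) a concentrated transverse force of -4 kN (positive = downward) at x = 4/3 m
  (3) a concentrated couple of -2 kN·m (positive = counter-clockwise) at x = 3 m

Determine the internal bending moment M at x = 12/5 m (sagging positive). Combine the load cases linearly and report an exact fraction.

M(12/5) = 5906/375 kN·m

Load 1 — triangular load w₀=-16 kN/m (0→w₀ over full span):
  M_1 = w₀Lx/2 - w₀L²/3 - w₀x³/(6L) = (-16)·4·(12/5)/2 - (-16)·4²/3 - (-16)·(12/5)³/(6·4) = 6656/375 kN·m
Load 2 — point force P=-4 kN at a=4/3 m (b=L-a=8/3):
  M_2 = 0  [x>a] = 0 kN·m
Load 3 — applied couple M₀=-2 kN·m at a=3 m (b=L-a=1):
  M_3 = M₀  [x≤a] = (-2) = -2 kN·m
Superposition: M = Σ M_i = 5906/375 kN·m ≈ 15.749333 kN·m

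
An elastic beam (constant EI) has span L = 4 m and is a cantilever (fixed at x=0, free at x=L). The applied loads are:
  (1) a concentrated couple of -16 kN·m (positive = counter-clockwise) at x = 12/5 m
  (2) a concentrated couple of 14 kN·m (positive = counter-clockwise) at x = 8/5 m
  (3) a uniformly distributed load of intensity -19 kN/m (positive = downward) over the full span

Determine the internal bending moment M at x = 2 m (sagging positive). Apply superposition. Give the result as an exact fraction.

Load 1 — applied couple M₀=-16 kN·m at a=12/5 m (b=L-a=8/5):
  M_1 = M₀  [x≤a] = (-16) = -16 kN·m
Load 2 — applied couple M₀=14 kN·m at a=8/5 m (b=L-a=12/5):
  M_2 = 0  [x>a] = 0 kN·m
Load 3 — uniform load w=-19 kN/m over full span:
  M_3 = -w(L-x)²/2 = -(-19)·(4-2)²/2 = 38 kN·m
Superposition: M = Σ M_i = 22 kN·m ≈ 22.000000 kN·m

M(2) = 22 kN·m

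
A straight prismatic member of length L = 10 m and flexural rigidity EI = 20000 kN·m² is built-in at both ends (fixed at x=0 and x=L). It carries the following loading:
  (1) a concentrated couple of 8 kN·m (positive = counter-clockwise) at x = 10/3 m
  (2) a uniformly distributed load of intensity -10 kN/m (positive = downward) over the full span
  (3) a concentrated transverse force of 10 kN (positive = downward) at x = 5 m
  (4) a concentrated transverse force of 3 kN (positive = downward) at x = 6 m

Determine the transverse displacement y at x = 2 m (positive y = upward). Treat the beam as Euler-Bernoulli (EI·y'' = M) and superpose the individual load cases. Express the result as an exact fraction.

y(2) = 96079/22500000 m

Load 1 — applied couple M₀=8 kN·m at a=10/3 m (b=L-a=20/3):
  y_1 = (R_Ax³/6 - M_Ax²/2)/EI  [x≤a] with R_A=16/15, M_A=0 = ((16/15)·2³/6 - 0·2²/2)/20000 = 2/28125 m
Load 2 — uniform load w=-10 kN/m over full span:
  y_2 = -wx²(L-x)²/(24EI) = -(-10)·2²·(10-2)²/(24·20000) = 2/375 m
Load 3 — point force P=10 kN at a=5 m (b=L-a=5):
  y_3 = -Pb²x²(3aL-(3a+b)x)/(6L³EI)  [x≤a] = -10·5²·2²·(3·5·10-(3·5+5)·2)/(6·10³·20000) = -11/12000 m
Load 4 — point force P=3 kN at a=6 m (b=L-a=4):
  y_4 = -Pb²x²(3aL-(3a+b)x)/(6L³EI)  [x≤a] = -3·4²·2²·(3·6·10-(3·6+4)·2)/(6·10³·20000) = -17/78125 m
Superposition: y = Σ y_i = 96079/22500000 m ≈ 0.004270 m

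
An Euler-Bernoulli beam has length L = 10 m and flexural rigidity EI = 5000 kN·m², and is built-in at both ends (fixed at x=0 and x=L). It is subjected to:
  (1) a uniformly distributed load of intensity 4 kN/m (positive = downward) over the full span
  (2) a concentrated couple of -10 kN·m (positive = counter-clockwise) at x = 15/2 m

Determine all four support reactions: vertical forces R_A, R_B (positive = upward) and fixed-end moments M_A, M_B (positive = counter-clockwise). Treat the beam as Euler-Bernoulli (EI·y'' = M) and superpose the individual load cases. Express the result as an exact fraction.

R_A = 151/8 kN, M_A = 725/24 kN·m, R_B = 169/8 kN, M_B = -755/24 kN·m

Load 1 — uniform load w=4 kN/m over full span:
  R_A = wL/2 = 4·10/2 = 20 kN
  M_A = wL²/12 = 4·10²/12 = 100/3 kN·m
  R_B = wL/2 = 4·10/2 = 20 kN
  M_B = -wL²/12 = -4·10²/12 = -100/3 kN·m
Load 2 — applied couple M₀=-10 kN·m at a=15/2 m (b=L-a=5/2):
  R_A = 6M₀ab/L³ = 6·(-10)·(15/2)·(5/2)/10³ = -9/8 kN
  M_A = M₀b(2a-b)/L² = (-10)·(5/2)·(2·(15/2)-(5/2))/10² = -25/8 kN·m
  R_B = -6M₀ab/L³ = -6·(-10)·(15/2)·(5/2)/10³ = 9/8 kN
  M_B = M₀a(2b-a)/L² = (-10)·(15/2)·(2·(5/2)-(15/2))/10² = 15/8 kN·m
Superposition: R_A = 151/8 kN, M_A = 725/24 kN·m, R_B = 169/8 kN, M_B = -755/24 kN·m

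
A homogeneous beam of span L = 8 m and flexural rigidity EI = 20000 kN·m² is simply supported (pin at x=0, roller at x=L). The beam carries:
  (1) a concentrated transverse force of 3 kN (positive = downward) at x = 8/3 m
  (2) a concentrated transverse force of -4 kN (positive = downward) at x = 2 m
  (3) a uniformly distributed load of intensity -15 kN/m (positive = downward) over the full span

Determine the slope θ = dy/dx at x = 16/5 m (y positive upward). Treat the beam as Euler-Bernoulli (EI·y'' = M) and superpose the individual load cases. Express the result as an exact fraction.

θ(16/5) = 31793/6750000 rad

Load 1 — point force P=3 kN at a=8/3 m (b=L-a=16/3):
  θ_1 = -Pa(2L²-6Lx+3x²+a²)/(6LEI)  [x>a] = -3·(8/3)·(2·8²-6·8·(16/5)+3·(16/5)²+(8/3)²)/(6·8·20000) = -43/421875 rad
Load 2 — point force P=-4 kN at a=2 m (b=L-a=6):
  θ_2 = -Pa(2L²-6Lx+3x²+a²)/(6LEI)  [x>a] = -(-4)·2·(2·8²-6·8·(16/5)+3·(16/5)²+2²)/(6·8·20000) = 19/250000 rad
Load 3 — uniform load w=-15 kN/m over full span:
  θ_3 = -w(L³-6Lx²+4x³)/(24EI) = -(-15)·(8³-6·8·(16/5)²+4·(16/5)³)/(24·20000) = 74/15625 rad
Superposition: θ = Σ θ_i = 31793/6750000 rad ≈ 0.004710 rad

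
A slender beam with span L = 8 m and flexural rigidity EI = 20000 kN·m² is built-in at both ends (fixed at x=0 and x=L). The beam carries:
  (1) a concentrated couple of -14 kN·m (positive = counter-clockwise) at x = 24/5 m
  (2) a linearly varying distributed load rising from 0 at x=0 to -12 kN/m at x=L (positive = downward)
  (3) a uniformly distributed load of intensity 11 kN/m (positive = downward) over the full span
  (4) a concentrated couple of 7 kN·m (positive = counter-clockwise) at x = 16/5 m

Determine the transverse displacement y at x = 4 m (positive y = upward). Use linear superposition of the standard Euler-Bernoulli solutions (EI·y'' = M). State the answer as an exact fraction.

Load 1 — applied couple M₀=-14 kN·m at a=24/5 m (b=L-a=16/5):
  y_1 = (R_Ax³/6 - M_Ax²/2)/EI  [x≤a] with R_A=-63/25, M_A=-112/25 = ((-63/25)·4³/6 - (-112/25)·4²/2)/20000 = 7/15625 m
Load 2 — triangular load w₀=-12 kN/m (0→w₀ over full span):
  y_2 = -w₀x²(L-x)²(x+2L)/(120LEI) = -(-12)·4²·(8-4)²·(4+2·8)/(120·8·20000) = 2/625 m
Load 3 — uniform load w=11 kN/m over full span:
  y_3 = -wx²(L-x)²/(24EI) = -11·4²·(8-4)²/(24·20000) = -11/1875 m
Load 4 — applied couple M₀=7 kN·m at a=16/5 m (b=L-a=24/5):
  y_4 = (R_Ax³/6 - M_Ax²/2 - M₀(x-a)²/2)/EI  [x>a] with R_A=63/50, M_A=21/25 = ((63/50)·4³/6 - (21/25)·4²/2 - 7·(4-(16/5))²/2)/20000 = 7/31250 m
Superposition: y = Σ y_i = -187/93750 m ≈ -0.001995 m

y(4) = -187/93750 m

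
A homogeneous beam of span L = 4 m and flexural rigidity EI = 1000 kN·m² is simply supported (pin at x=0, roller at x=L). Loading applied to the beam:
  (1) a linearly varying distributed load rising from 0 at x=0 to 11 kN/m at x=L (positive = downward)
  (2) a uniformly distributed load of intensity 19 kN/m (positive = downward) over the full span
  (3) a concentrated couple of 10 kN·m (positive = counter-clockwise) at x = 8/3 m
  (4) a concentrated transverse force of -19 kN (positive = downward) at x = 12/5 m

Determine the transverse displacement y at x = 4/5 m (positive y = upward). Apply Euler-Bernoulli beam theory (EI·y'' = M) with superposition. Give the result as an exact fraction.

Load 1 — triangular load w₀=11 kN/m (0→w₀ over full span):
  y_1 = -w₀x(7L⁴-10L²x²+3x⁴)/(360LEI) = -11·(4/5)·(7·4⁴-10·4²·(4/5)²+3·(4/5)⁴)/(360·4·1000) = -60544/5859375 m
Load 2 — uniform load w=19 kN/m over full span:
  y_2 = -wx(L³-2Lx²+x³)/(24EI) = -19·(4/5)·(4³-2·4·(4/5)²+(4/5)³)/(24·1000) = -8816/234375 m
Load 3 — applied couple M₀=10 kN·m at a=8/3 m (b=L-a=4/3):
  y_3 = (M₀x³/(6L)+C₁x)/EI  [x≤a] with C₁=M₀(3b²-L²)/(6L)=-40/9 = (10·(4/5)³/(6·4)+(-40/9)·(4/5))/1000 = -94/28125 m
Load 4 — point force P=-19 kN at a=12/5 m (b=L-a=8/5):
  y_4 = -Pbx(L²-b²-x²)/(6LEI)  [x≤a] = -(-19)·(8/5)·(4/5)·(4²-(8/5)²-(4/5)²)/(6·4·1000) = 608/46875 m
Superposition: y = Σ y_i = -673582/17578125 m ≈ -0.038319 m

y(4/5) = -673582/17578125 m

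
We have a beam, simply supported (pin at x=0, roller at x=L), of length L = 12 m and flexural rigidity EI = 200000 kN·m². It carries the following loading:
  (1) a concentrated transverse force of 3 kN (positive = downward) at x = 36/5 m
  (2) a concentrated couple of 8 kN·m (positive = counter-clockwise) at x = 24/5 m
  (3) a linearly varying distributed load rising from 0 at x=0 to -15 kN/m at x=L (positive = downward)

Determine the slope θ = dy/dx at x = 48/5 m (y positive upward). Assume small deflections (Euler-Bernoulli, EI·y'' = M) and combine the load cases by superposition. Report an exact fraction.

θ(48/5) = -3281/1562500 rad

Load 1 — point force P=3 kN at a=36/5 m (b=L-a=24/5):
  θ_1 = -Pa(2L²-6Lx+3x²+a²)/(6LEI)  [x>a] = -3·(36/5)·(2·12²-6·12·(48/5)+3·(48/5)²+(36/5)²)/(6·12·200000) = 351/3125000 rad
Load 2 — applied couple M₀=8 kN·m at a=24/5 m (b=L-a=36/5):
  θ_2 = (M₀x²/(2L)-M₀(x-a)+C₁)/EI  [x>a] with C₁=M₀(3b²-L²)/(6L)=32/25 = (8·(48/5)²/(2·12)-8·((48/5)-(24/5))+(32/25))/200000 = -1/31250 rad
Load 3 — triangular load w₀=-15 kN/m (0→w₀ over full span):
  θ_3 = -w₀(7L⁴-30L²x²+15x⁴)/(360LEI) = -(-15)·(7·12⁴-30·12²·(48/5)²+15·(48/5)⁴)/(360·12·200000) = -6813/3125000 rad
Superposition: θ = Σ θ_i = -3281/1562500 rad ≈ -0.002100 rad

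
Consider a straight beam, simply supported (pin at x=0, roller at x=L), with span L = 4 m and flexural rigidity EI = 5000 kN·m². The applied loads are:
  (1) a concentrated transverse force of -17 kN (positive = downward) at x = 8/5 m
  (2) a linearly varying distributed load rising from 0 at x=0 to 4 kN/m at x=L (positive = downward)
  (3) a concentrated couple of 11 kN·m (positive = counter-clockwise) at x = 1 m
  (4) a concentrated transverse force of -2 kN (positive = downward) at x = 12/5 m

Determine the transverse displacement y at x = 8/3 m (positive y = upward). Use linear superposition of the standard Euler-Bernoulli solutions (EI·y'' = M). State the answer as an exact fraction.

Load 1 — point force P=-17 kN at a=8/5 m (b=L-a=12/5):
  y_1 = -Pa(L-x)(2Lx-a²-x²)/(6LEI)  [x>a] = -(-17)·(8/5)·(4-(8/3))·(2·4·(8/3)-(8/5)²-(8/3)²)/(6·4·5000) = 22304/6328125 m
Load 2 — triangular load w₀=4 kN/m (0→w₀ over full span):
  y_2 = -w₀x(7L⁴-10L²x²+3x⁴)/(360LEI) = -4·(8/3)·(7·4⁴-10·4²·(8/3)²+3·(8/3)⁴)/(360·4·5000) = -544/455625 m
Load 3 — applied couple M₀=11 kN·m at a=1 m (b=L-a=3):
  y_3 = (M₀x³/(6L)-M₀(x-a)²/2+C₁x)/EI  [x>a] with C₁=M₀(3b²-L²)/(6L)=121/24 = (11·(8/3)³/(6·4)-11·((8/3)-1)²/2+(121/24)·(8/3))/5000 = 1111/810000 m
Load 4 — point force P=-2 kN at a=12/5 m (b=L-a=8/5):
  y_4 = -Pa(L-x)(2Lx-a²-x²)/(6LEI)  [x>a] = -(-2)·(12/5)·(4-(8/3))·(2·4·(8/3)-(12/5)²-(8/3)²)/(6·4·5000) = 952/2109375 m
Superposition: y = Σ y_i = 756983/182250000 m ≈ 0.004154 m

y(8/3) = 756983/182250000 m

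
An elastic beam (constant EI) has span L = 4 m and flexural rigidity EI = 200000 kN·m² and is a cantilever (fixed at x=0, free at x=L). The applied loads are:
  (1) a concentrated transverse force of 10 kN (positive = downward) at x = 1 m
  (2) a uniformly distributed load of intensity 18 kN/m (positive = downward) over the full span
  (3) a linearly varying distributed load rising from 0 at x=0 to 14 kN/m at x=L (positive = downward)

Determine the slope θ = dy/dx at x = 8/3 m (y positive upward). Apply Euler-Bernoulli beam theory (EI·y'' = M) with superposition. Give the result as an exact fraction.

Load 1 — point force P=10 kN at a=1 m (b=L-a=3):
  θ_1 = -Pa²/(2EI)  [x>a] = -10·1²/(2·200000) = -1/40000 rad
Load 2 — uniform load w=18 kN/m over full span:
  θ_2 = -wx(x²-3Lx+3L²)/(6EI) = -18·(8/3)·((8/3)²-3·4·(8/3)+3·4²)/(6·200000) = -26/28125 rad
Load 3 — triangular load w₀=14 kN/m (0→w₀ over full span):
  θ_3 = (w₀Lx²/4-w₀L²x/3-w₀x⁴/(24L))/EI = (14·4·(8/3)²/4-14·4²·(8/3)/3-14·(8/3)⁴/(24·4))/200000 = -406/759375 rad
Superposition: θ = Σ θ_i = -72127/48600000 rad ≈ -0.001484 rad

θ(8/3) = -72127/48600000 rad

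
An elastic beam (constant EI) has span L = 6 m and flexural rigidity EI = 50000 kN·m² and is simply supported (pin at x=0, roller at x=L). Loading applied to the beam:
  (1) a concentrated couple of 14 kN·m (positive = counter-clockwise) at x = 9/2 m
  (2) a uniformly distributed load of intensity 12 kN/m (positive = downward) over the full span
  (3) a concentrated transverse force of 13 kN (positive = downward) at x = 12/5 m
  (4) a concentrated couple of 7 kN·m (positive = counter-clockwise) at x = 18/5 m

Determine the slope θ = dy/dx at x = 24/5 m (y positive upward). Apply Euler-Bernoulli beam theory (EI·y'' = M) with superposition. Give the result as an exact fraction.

Load 1 — applied couple M₀=14 kN·m at a=9/2 m (b=L-a=3/2):
  θ_1 = (M₀x²/(2L)-M₀(x-a)+C₁)/EI  [x>a] with C₁=M₀(3b²-L²)/(6L)=-91/8 = (14·(24/5)²/(2·6)-14·((24/5)-(9/2))+(-91/8))/50000 = 2261/10000000 rad
Load 2 — uniform load w=12 kN/m over full span:
  θ_2 = -w(L³-6Lx²+4x³)/(24EI) = -12·(6³-6·6·(24/5)²+4·(24/5)³)/(24·50000) = 2673/1562500 rad
Load 3 — point force P=13 kN at a=12/5 m (b=L-a=18/5):
  θ_3 = -Pa(2L²-6Lx+3x²+a²)/(6LEI)  [x>a] = -13·(12/5)·(2·6²-6·6·(24/5)+3·(24/5)²+(12/5)²)/(6·6·50000) = 351/781250 rad
Load 4 — applied couple M₀=7 kN·m at a=18/5 m (b=L-a=12/5):
  θ_4 = (M₀x²/(2L)-M₀(x-a)+C₁)/EI  [x>a] with C₁=M₀(3b²-L²)/(6L)=-91/25 = (7·(24/5)²/(2·6)-7·((24/5)-(18/5))+(-91/25))/50000 = 7/250000 rad
Superposition: θ = Σ θ_i = 24141/10000000 rad ≈ 0.002414 rad

θ(24/5) = 24141/10000000 rad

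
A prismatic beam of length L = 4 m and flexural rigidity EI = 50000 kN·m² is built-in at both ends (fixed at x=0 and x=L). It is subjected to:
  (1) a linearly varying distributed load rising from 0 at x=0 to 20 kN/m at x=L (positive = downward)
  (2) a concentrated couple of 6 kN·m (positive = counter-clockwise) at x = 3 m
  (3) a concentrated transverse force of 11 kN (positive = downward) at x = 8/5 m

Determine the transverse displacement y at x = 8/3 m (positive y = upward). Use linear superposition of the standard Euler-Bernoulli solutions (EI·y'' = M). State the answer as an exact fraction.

Load 1 — triangular load w₀=20 kN/m (0→w₀ over full span):
  y_1 = -w₀x²(L-x)²(x+2L)/(120LEI) = -20·(8/3)²·(4-(8/3))²·((8/3)+2·4)/(120·4·50000) = -256/2278125 m
Load 2 — applied couple M₀=6 kN·m at a=3 m (b=L-a=1):
  y_2 = (R_Ax³/6 - M_Ax²/2)/EI  [x≤a] with R_A=27/16, M_A=15/8 = ((27/16)·(8/3)³/6 - (15/8)·(8/3)²/2)/50000 = -1/37500 m
Load 3 — point force P=11 kN at a=8/5 m (b=L-a=12/5):
  y_3 = -Pa²(L-x)²(3bL-(3b+a)(L-x))/(6L³EI)  [x>a] = -11·(8/5)²·(4-(8/3))²·(3·(12/5)·4-(3·(12/5)+(8/5))·(4-(8/3)))/(6·4³·50000) = -1408/31640625 m
Superposition: y = Σ y_i = -209063/1139062500 m ≈ -0.000184 m

y(8/3) = -209063/1139062500 m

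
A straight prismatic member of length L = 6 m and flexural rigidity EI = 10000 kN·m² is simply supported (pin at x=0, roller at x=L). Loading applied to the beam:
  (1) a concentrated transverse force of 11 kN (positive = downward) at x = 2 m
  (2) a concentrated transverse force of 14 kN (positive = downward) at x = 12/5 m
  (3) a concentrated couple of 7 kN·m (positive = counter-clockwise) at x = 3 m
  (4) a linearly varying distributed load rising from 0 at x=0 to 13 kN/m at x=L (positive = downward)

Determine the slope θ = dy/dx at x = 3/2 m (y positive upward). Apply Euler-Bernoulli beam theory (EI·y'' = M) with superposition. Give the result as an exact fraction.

θ(3/2) = -23002553/2880000000 rad

Load 1 — point force P=11 kN at a=2 m (b=L-a=4):
  θ_1 = -Pb(L²-b²-3x²)/(6LEI)  [x≤a] = -11·4·(6²-4²-3·(3/2)²)/(6·6·10000) = -583/360000 rad
Load 2 — point force P=14 kN at a=12/5 m (b=L-a=18/5):
  θ_2 = -Pb(L²-b²-3x²)/(6LEI)  [x≤a] = -14·(18/5)·(6²-(18/5)²-3·(3/2)²)/(6·6·10000) = -11403/5000000 rad
Load 3 — applied couple M₀=7 kN·m at a=3 m (b=L-a=3):
  θ_3 = (M₀x²/(2L)+C₁)/EI  [x≤a] with C₁=M₀(3b²-L²)/(6L)=-7/4 = (7·(3/2)²/(2·6)+(-7/4))/10000 = -7/160000 rad
Load 4 — triangular load w₀=13 kN/m (0→w₀ over full span):
  θ_4 = -w₀(7L⁴-30L²x²+15x⁴)/(360LEI) = -13·(7·6⁴-30·6²·(3/2)²+15·(3/2)⁴)/(360·6·10000) = -51753/12800000 rad
Superposition: θ = Σ θ_i = -23002553/2880000000 rad ≈ -0.007987 rad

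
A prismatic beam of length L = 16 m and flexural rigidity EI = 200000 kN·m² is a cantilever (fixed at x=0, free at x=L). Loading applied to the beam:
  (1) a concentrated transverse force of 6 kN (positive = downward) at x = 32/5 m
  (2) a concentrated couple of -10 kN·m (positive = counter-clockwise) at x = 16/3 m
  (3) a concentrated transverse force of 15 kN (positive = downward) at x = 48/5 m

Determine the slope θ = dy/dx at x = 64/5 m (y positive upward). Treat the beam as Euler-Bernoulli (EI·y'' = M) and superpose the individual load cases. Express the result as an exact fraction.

Load 1 — point force P=6 kN at a=32/5 m (b=L-a=48/5):
  θ_1 = -Pa²/(2EI)  [x>a] = -6·(32/5)²/(2·200000) = -48/78125 rad
Load 2 — applied couple M₀=-10 kN·m at a=16/3 m (b=L-a=32/3):
  θ_2 = M₀a/EI  [x>a] = (-10)·(16/3)/200000 = -1/3750 rad
Load 3 — point force P=15 kN at a=48/5 m (b=L-a=32/5):
  θ_3 = -Pa²/(2EI)  [x>a] = -15·(48/5)²/(2·200000) = -54/15625 rad
Superposition: θ = Σ θ_i = -2033/468750 rad ≈ -0.004337 rad

θ(64/5) = -2033/468750 rad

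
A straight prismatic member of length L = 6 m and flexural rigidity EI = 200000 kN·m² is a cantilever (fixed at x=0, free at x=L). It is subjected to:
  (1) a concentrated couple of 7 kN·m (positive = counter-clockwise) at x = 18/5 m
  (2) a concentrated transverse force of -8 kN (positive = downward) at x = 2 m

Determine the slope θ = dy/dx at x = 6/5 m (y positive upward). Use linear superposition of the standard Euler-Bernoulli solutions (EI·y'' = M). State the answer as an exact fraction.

Load 1 — applied couple M₀=7 kN·m at a=18/5 m (b=L-a=12/5):
  θ_1 = M₀x/EI  [x≤a] = 7·(6/5)/200000 = 21/500000 rad
Load 2 — point force P=-8 kN at a=2 m (b=L-a=4):
  θ_2 = -Px(2a-x)/(2EI)  [x≤a] = -(-8)·(6/5)·(2·2-(6/5))/(2·200000) = 21/312500 rad
Superposition: θ = Σ θ_i = 273/2500000 rad ≈ 0.000109 rad

θ(6/5) = 273/2500000 rad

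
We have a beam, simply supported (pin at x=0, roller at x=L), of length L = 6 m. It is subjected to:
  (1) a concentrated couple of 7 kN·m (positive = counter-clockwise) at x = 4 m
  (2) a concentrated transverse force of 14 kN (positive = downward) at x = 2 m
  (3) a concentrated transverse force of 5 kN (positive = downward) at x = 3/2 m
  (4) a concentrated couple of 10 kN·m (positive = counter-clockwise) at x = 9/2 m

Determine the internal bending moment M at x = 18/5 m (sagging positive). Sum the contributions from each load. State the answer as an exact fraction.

M(18/5) = 122/5 kN·m

Load 1 — applied couple M₀=7 kN·m at a=4 m (b=L-a=2):
  M_1 = M₀x/L  [x≤a] = 7·(18/5)/6 = 21/5 kN·m
Load 2 — point force P=14 kN at a=2 m (b=L-a=4):
  M_2 = Pa(L-x)/L  [x>a] = 14·2·(6-(18/5))/6 = 56/5 kN·m
Load 3 — point force P=5 kN at a=3/2 m (b=L-a=9/2):
  M_3 = Pa(L-x)/L  [x>a] = 5·(3/2)·(6-(18/5))/6 = 3 kN·m
Load 4 — applied couple M₀=10 kN·m at a=9/2 m (b=L-a=3/2):
  M_4 = M₀x/L  [x≤a] = 10·(18/5)/6 = 6 kN·m
Superposition: M = Σ M_i = 122/5 kN·m ≈ 24.400000 kN·m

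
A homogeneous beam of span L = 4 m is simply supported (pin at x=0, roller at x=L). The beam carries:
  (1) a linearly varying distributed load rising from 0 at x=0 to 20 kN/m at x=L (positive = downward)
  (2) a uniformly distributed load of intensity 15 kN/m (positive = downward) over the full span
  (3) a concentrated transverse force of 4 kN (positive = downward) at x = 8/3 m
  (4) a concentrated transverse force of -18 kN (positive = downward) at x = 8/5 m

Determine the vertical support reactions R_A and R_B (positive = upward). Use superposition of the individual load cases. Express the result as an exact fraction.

Load 1 — triangular load w₀=20 kN/m (0→w₀ over full span):
  R_A = w₀L/6 = 20·4/6 = 40/3 kN
  R_B = w₀L/3 = 20·4/3 = 80/3 kN
Load 2 — uniform load w=15 kN/m over full span:
  R_A = wL/2 = 15·4/2 = 30 kN
  R_B = wL/2 = 15·4/2 = 30 kN
Load 3 — point force P=4 kN at a=8/3 m (b=L-a=4/3):
  R_A = Pb/L = 4·(4/3)/4 = 4/3 kN
  R_B = Pa/L = 4·(8/3)/4 = 8/3 kN
Load 4 — point force P=-18 kN at a=8/5 m (b=L-a=12/5):
  R_A = Pb/L = (-18)·(12/5)/4 = -54/5 kN
  R_B = Pa/L = (-18)·(8/5)/4 = -36/5 kN
Superposition: R_A = 508/15 kN, R_B = 782/15 kN

R_A = 508/15 kN, R_B = 782/15 kN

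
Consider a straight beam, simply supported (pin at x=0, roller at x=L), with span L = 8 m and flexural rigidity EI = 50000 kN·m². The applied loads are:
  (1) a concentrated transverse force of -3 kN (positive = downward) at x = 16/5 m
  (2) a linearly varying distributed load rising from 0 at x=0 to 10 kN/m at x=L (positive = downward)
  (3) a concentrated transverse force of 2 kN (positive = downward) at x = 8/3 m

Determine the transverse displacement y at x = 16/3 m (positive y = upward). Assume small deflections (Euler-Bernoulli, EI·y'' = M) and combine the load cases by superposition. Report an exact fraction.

Load 1 — point force P=-3 kN at a=16/5 m (b=L-a=24/5):
  y_1 = -Pa(L-x)(2Lx-a²-x²)/(6LEI)  [x>a] = -(-3)·(16/5)·(8-(16/3))·(2·8·(16/3)-(16/5)²-(16/3)²)/(6·8·50000) = 5248/10546875 m
Load 2 — triangular load w₀=10 kN/m (0→w₀ over full span):
  y_2 = -w₀x(7L⁴-10L²x²+3x⁴)/(360LEI) = -10·(16/3)·(7·8⁴-10·8²·(16/3)²+3·(16/3)⁴)/(360·8·50000) = -2176/455625 m
Load 3 — point force P=2 kN at a=8/3 m (b=L-a=16/3):
  y_3 = -Pa(L-x)(2Lx-a²-x²)/(6LEI)  [x>a] = -2·(8/3)·(8-(16/3))·(2·8·(16/3)-(8/3)²-(16/3)²)/(6·8·50000) = -224/759375 m
Superposition: y = Σ y_i = -1302304/284765625 m ≈ -0.004573 m

y(16/3) = -1302304/284765625 m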